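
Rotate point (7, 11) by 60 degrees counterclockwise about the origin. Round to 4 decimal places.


x' = 7*cos(60) - 11*sin(60) = -6.0263
y' = 7*sin(60) + 11*cos(60) = 11.5622

(-6.0263, 11.5622)


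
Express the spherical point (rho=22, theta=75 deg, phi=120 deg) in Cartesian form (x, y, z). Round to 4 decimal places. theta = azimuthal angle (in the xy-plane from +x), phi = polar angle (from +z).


x = 22 * sin(120) * cos(75) = 4.9312
y = 22 * sin(120) * sin(75) = 18.4034
z = 22 * cos(120) = -11

(4.9312, 18.4034, -11)


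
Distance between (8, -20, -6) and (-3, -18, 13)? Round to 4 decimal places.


d = sqrt((-3-8)^2 + (-18--20)^2 + (13--6)^2) = 22.0454

22.0454


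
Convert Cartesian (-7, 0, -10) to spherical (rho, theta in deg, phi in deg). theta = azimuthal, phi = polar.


rho = sqrt((-7)^2 + 0^2 + (-10)^2) = 12.2066
theta = atan2(0, -7) = 180 deg
phi = acos(-10/12.2066) = 145.008 deg

rho = 12.2066, theta = 180 deg, phi = 145.008 deg


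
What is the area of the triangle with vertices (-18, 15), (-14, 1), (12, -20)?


Area = |x1(y2-y3) + x2(y3-y1) + x3(y1-y2)| / 2
= |-18*(1--20) + -14*(-20-15) + 12*(15-1)| / 2
= 140

140


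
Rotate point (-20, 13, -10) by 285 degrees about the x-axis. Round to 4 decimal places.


x' = -20
y' = 13*cos(285) - -10*sin(285) = -6.2946
z' = 13*sin(285) + -10*cos(285) = -15.1452

(-20, -6.2946, -15.1452)


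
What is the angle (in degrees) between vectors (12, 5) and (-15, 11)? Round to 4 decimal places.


dot = 12*-15 + 5*11 = -125
|u| = 13, |v| = 18.6011
cos(angle) = -0.5169
angle = 121.1263 degrees

121.1263 degrees


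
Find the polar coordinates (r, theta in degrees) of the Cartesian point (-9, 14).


r = sqrt((-9)^2 + 14^2) = 16.6433
theta = atan2(14, -9) = 122.7352 degrees

r = 16.6433, theta = 122.7352 degrees


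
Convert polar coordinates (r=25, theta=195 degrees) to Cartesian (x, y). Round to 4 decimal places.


x = 25 * cos(195) = -24.1481
y = 25 * sin(195) = -6.4705

(-24.1481, -6.4705)


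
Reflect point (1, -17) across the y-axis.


Reflection across y-axis: (x, y) -> (-x, y)
(1, -17) -> (-1, -17)

(-1, -17)


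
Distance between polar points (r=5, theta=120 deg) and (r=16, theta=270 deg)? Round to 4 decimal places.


d = sqrt(r1^2 + r2^2 - 2*r1*r2*cos(t2-t1))
d = sqrt(5^2 + 16^2 - 2*5*16*cos(270-120)) = 20.4833

20.4833


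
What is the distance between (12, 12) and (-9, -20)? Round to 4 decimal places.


d = sqrt((-9-12)^2 + (-20-12)^2) = 38.2753

38.2753


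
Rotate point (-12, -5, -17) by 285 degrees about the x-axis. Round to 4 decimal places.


x' = -12
y' = -5*cos(285) - -17*sin(285) = -17.7148
z' = -5*sin(285) + -17*cos(285) = 0.4297

(-12, -17.7148, 0.4297)


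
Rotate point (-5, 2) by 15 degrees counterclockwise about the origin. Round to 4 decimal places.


x' = -5*cos(15) - 2*sin(15) = -5.3473
y' = -5*sin(15) + 2*cos(15) = 0.6378

(-5.3473, 0.6378)


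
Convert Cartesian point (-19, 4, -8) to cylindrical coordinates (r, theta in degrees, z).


r = sqrt((-19)^2 + 4^2) = 19.4165
theta = atan2(4, -19) = 168.1113 deg
z = -8

r = 19.4165, theta = 168.1113 deg, z = -8


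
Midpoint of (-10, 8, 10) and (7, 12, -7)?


Midpoint = ((-10+7)/2, (8+12)/2, (10+-7)/2) = (-1.5, 10, 1.5)

(-1.5, 10, 1.5)


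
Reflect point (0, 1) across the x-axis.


Reflection across x-axis: (x, y) -> (x, -y)
(0, 1) -> (0, -1)

(0, -1)


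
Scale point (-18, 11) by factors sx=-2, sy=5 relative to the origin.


Scaling: (x*sx, y*sy) = (-18*-2, 11*5) = (36, 55)

(36, 55)


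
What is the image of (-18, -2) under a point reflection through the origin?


Reflection through origin: (x, y) -> (-x, -y)
(-18, -2) -> (18, 2)

(18, 2)


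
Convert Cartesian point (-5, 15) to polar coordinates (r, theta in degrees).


r = sqrt((-5)^2 + 15^2) = 15.8114
theta = atan2(15, -5) = 108.4349 degrees

r = 15.8114, theta = 108.4349 degrees


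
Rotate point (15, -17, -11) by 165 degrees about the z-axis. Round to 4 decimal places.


x' = 15*cos(165) - -17*sin(165) = -10.089
y' = 15*sin(165) + -17*cos(165) = 20.303
z' = -11

(-10.089, 20.303, -11)


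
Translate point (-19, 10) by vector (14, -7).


Translation: (x+dx, y+dy) = (-19+14, 10+-7) = (-5, 3)

(-5, 3)


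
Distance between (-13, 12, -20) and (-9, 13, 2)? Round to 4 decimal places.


d = sqrt((-9--13)^2 + (13-12)^2 + (2--20)^2) = 22.383

22.383


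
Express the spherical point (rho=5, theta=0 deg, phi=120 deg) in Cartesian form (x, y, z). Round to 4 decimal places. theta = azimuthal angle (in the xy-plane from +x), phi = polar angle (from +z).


x = 5 * sin(120) * cos(0) = 4.3301
y = 5 * sin(120) * sin(0) = 0
z = 5 * cos(120) = -2.5

(4.3301, 0, -2.5)


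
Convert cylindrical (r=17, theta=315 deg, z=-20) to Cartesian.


x = 17 * cos(315) = 12.0208
y = 17 * sin(315) = -12.0208
z = -20

(12.0208, -12.0208, -20)


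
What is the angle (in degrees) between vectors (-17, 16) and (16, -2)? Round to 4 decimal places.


dot = -17*16 + 16*-2 = -304
|u| = 23.3452, |v| = 16.1245
cos(angle) = -0.8076
angle = 143.8607 degrees

143.8607 degrees


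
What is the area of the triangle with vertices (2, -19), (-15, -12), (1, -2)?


Area = |x1(y2-y3) + x2(y3-y1) + x3(y1-y2)| / 2
= |2*(-12--2) + -15*(-2--19) + 1*(-19--12)| / 2
= 141

141


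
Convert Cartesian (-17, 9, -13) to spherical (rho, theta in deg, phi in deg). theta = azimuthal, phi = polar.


rho = sqrt((-17)^2 + 9^2 + (-13)^2) = 23.2164
theta = atan2(9, -17) = 152.1027 deg
phi = acos(-13/23.2164) = 124.0523 deg

rho = 23.2164, theta = 152.1027 deg, phi = 124.0523 deg


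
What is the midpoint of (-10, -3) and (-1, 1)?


Midpoint = ((-10+-1)/2, (-3+1)/2) = (-5.5, -1)

(-5.5, -1)


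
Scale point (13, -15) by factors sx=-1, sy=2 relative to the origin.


Scaling: (x*sx, y*sy) = (13*-1, -15*2) = (-13, -30)

(-13, -30)


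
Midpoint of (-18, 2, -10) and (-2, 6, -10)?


Midpoint = ((-18+-2)/2, (2+6)/2, (-10+-10)/2) = (-10, 4, -10)

(-10, 4, -10)


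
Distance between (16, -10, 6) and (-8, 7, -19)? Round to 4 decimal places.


d = sqrt((-8-16)^2 + (7--10)^2 + (-19-6)^2) = 38.6005

38.6005


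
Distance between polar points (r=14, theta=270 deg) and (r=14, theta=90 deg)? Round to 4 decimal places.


d = sqrt(r1^2 + r2^2 - 2*r1*r2*cos(t2-t1))
d = sqrt(14^2 + 14^2 - 2*14*14*cos(90-270)) = 28

28


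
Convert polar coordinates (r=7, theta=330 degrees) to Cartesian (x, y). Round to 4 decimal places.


x = 7 * cos(330) = 6.0622
y = 7 * sin(330) = -3.5

(6.0622, -3.5)


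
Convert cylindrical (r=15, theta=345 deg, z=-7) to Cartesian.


x = 15 * cos(345) = 14.4889
y = 15 * sin(345) = -3.8823
z = -7

(14.4889, -3.8823, -7)


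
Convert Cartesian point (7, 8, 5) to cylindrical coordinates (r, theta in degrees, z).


r = sqrt(7^2 + 8^2) = 10.6301
theta = atan2(8, 7) = 48.8141 deg
z = 5

r = 10.6301, theta = 48.8141 deg, z = 5


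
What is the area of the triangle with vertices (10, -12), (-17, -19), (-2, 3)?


Area = |x1(y2-y3) + x2(y3-y1) + x3(y1-y2)| / 2
= |10*(-19-3) + -17*(3--12) + -2*(-12--19)| / 2
= 244.5

244.5


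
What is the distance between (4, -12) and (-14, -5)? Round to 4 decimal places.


d = sqrt((-14-4)^2 + (-5--12)^2) = 19.3132

19.3132


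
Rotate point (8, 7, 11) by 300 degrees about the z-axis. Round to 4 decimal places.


x' = 8*cos(300) - 7*sin(300) = 10.0622
y' = 8*sin(300) + 7*cos(300) = -3.4282
z' = 11

(10.0622, -3.4282, 11)


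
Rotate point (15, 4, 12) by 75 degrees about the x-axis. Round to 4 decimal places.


x' = 15
y' = 4*cos(75) - 12*sin(75) = -10.5558
z' = 4*sin(75) + 12*cos(75) = 6.9695

(15, -10.5558, 6.9695)


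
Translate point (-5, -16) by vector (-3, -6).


Translation: (x+dx, y+dy) = (-5+-3, -16+-6) = (-8, -22)

(-8, -22)


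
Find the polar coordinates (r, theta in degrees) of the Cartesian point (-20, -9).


r = sqrt((-20)^2 + (-9)^2) = 21.9317
theta = atan2(-9, -20) = 204.2277 degrees

r = 21.9317, theta = 204.2277 degrees


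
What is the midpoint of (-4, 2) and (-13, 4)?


Midpoint = ((-4+-13)/2, (2+4)/2) = (-8.5, 3)

(-8.5, 3)


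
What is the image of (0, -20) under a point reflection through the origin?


Reflection through origin: (x, y) -> (-x, -y)
(0, -20) -> (0, 20)

(0, 20)


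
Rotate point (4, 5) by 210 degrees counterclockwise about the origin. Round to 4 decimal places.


x' = 4*cos(210) - 5*sin(210) = -0.9641
y' = 4*sin(210) + 5*cos(210) = -6.3301

(-0.9641, -6.3301)


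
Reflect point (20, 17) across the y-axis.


Reflection across y-axis: (x, y) -> (-x, y)
(20, 17) -> (-20, 17)

(-20, 17)


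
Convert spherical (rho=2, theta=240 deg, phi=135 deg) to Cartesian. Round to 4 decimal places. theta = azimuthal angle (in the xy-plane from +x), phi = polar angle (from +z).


x = 2 * sin(135) * cos(240) = -0.7071
y = 2 * sin(135) * sin(240) = -1.2247
z = 2 * cos(135) = -1.4142

(-0.7071, -1.2247, -1.4142)


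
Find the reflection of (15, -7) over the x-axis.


Reflection across x-axis: (x, y) -> (x, -y)
(15, -7) -> (15, 7)

(15, 7)


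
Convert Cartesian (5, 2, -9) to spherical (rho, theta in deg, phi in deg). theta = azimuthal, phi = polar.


rho = sqrt(5^2 + 2^2 + (-9)^2) = 10.4881
theta = atan2(2, 5) = 21.8014 deg
phi = acos(-9/10.4881) = 149.1057 deg

rho = 10.4881, theta = 21.8014 deg, phi = 149.1057 deg


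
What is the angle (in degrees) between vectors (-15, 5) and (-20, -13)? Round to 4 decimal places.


dot = -15*-20 + 5*-13 = 235
|u| = 15.8114, |v| = 23.8537
cos(angle) = 0.6231
angle = 51.4588 degrees

51.4588 degrees


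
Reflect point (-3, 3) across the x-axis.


Reflection across x-axis: (x, y) -> (x, -y)
(-3, 3) -> (-3, -3)

(-3, -3)


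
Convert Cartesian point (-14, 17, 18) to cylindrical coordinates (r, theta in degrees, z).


r = sqrt((-14)^2 + 17^2) = 22.0227
theta = atan2(17, -14) = 129.4725 deg
z = 18

r = 22.0227, theta = 129.4725 deg, z = 18


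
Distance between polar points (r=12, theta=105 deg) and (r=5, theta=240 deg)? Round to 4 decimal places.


d = sqrt(r1^2 + r2^2 - 2*r1*r2*cos(t2-t1))
d = sqrt(12^2 + 5^2 - 2*12*5*cos(240-105)) = 15.9328

15.9328


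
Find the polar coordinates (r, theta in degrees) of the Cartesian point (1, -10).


r = sqrt(1^2 + (-10)^2) = 10.0499
theta = atan2(-10, 1) = 275.7106 degrees

r = 10.0499, theta = 275.7106 degrees


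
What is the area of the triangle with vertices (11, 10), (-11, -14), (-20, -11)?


Area = |x1(y2-y3) + x2(y3-y1) + x3(y1-y2)| / 2
= |11*(-14--11) + -11*(-11-10) + -20*(10--14)| / 2
= 141

141


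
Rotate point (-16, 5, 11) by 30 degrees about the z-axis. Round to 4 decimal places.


x' = -16*cos(30) - 5*sin(30) = -16.3564
y' = -16*sin(30) + 5*cos(30) = -3.6699
z' = 11

(-16.3564, -3.6699, 11)


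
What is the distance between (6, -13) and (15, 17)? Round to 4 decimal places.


d = sqrt((15-6)^2 + (17--13)^2) = 31.3209

31.3209


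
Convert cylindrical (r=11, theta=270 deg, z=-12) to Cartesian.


x = 11 * cos(270) = 0
y = 11 * sin(270) = -11
z = -12

(0, -11, -12)


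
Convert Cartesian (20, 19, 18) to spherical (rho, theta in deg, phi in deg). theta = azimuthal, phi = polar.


rho = sqrt(20^2 + 19^2 + 18^2) = 32.9393
theta = atan2(19, 20) = 43.5312 deg
phi = acos(18/32.9393) = 56.8756 deg

rho = 32.9393, theta = 43.5312 deg, phi = 56.8756 deg


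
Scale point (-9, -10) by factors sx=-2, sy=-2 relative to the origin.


Scaling: (x*sx, y*sy) = (-9*-2, -10*-2) = (18, 20)

(18, 20)


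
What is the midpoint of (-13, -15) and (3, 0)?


Midpoint = ((-13+3)/2, (-15+0)/2) = (-5, -7.5)

(-5, -7.5)


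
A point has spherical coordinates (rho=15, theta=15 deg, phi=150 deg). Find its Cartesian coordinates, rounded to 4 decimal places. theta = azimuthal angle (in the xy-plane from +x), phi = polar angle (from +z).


x = 15 * sin(150) * cos(15) = 7.2444
y = 15 * sin(150) * sin(15) = 1.9411
z = 15 * cos(150) = -12.9904

(7.2444, 1.9411, -12.9904)


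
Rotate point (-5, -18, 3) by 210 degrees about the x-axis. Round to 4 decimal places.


x' = -5
y' = -18*cos(210) - 3*sin(210) = 17.0885
z' = -18*sin(210) + 3*cos(210) = 6.4019

(-5, 17.0885, 6.4019)


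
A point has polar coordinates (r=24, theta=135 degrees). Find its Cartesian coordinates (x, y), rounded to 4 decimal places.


x = 24 * cos(135) = -16.9706
y = 24 * sin(135) = 16.9706

(-16.9706, 16.9706)


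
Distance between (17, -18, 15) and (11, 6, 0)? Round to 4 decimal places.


d = sqrt((11-17)^2 + (6--18)^2 + (0-15)^2) = 28.931

28.931


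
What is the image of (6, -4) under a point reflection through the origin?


Reflection through origin: (x, y) -> (-x, -y)
(6, -4) -> (-6, 4)

(-6, 4)


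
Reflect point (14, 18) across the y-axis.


Reflection across y-axis: (x, y) -> (-x, y)
(14, 18) -> (-14, 18)

(-14, 18)


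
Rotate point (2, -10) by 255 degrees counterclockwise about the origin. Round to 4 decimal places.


x' = 2*cos(255) - -10*sin(255) = -10.1769
y' = 2*sin(255) + -10*cos(255) = 0.6563

(-10.1769, 0.6563)


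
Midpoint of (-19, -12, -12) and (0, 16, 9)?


Midpoint = ((-19+0)/2, (-12+16)/2, (-12+9)/2) = (-9.5, 2, -1.5)

(-9.5, 2, -1.5)


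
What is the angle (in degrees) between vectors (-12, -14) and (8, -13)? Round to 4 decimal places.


dot = -12*8 + -14*-13 = 86
|u| = 18.4391, |v| = 15.2643
cos(angle) = 0.3055
angle = 72.2088 degrees

72.2088 degrees


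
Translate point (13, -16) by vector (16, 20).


Translation: (x+dx, y+dy) = (13+16, -16+20) = (29, 4)

(29, 4)


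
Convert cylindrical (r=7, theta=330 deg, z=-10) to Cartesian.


x = 7 * cos(330) = 6.0622
y = 7 * sin(330) = -3.5
z = -10

(6.0622, -3.5, -10)


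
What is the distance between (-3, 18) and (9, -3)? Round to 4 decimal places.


d = sqrt((9--3)^2 + (-3-18)^2) = 24.1868

24.1868


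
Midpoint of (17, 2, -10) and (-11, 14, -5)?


Midpoint = ((17+-11)/2, (2+14)/2, (-10+-5)/2) = (3, 8, -7.5)

(3, 8, -7.5)


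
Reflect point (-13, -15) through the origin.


Reflection through origin: (x, y) -> (-x, -y)
(-13, -15) -> (13, 15)

(13, 15)


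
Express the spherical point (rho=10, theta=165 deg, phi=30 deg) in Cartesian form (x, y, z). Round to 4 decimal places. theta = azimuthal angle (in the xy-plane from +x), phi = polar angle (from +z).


x = 10 * sin(30) * cos(165) = -4.8296
y = 10 * sin(30) * sin(165) = 1.2941
z = 10 * cos(30) = 8.6603

(-4.8296, 1.2941, 8.6603)


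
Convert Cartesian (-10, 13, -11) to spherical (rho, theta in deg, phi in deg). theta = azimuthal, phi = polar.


rho = sqrt((-10)^2 + 13^2 + (-11)^2) = 19.7484
theta = atan2(13, -10) = 127.5686 deg
phi = acos(-11/19.7484) = 123.849 deg

rho = 19.7484, theta = 127.5686 deg, phi = 123.849 deg


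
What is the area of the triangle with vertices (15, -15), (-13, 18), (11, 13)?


Area = |x1(y2-y3) + x2(y3-y1) + x3(y1-y2)| / 2
= |15*(18-13) + -13*(13--15) + 11*(-15-18)| / 2
= 326

326


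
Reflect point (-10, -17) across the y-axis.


Reflection across y-axis: (x, y) -> (-x, y)
(-10, -17) -> (10, -17)

(10, -17)


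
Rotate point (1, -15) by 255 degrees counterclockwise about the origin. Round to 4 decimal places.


x' = 1*cos(255) - -15*sin(255) = -14.7477
y' = 1*sin(255) + -15*cos(255) = 2.9164

(-14.7477, 2.9164)


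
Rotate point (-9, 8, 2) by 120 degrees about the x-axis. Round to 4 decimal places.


x' = -9
y' = 8*cos(120) - 2*sin(120) = -5.7321
z' = 8*sin(120) + 2*cos(120) = 5.9282

(-9, -5.7321, 5.9282)


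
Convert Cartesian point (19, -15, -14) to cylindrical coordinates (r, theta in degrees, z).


r = sqrt(19^2 + (-15)^2) = 24.2074
theta = atan2(-15, 19) = 321.7098 deg
z = -14

r = 24.2074, theta = 321.7098 deg, z = -14


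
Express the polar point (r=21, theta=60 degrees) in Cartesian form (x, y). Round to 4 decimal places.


x = 21 * cos(60) = 10.5
y = 21 * sin(60) = 18.1865

(10.5, 18.1865)


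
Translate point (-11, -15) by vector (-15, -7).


Translation: (x+dx, y+dy) = (-11+-15, -15+-7) = (-26, -22)

(-26, -22)


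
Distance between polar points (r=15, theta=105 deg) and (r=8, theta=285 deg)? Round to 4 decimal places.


d = sqrt(r1^2 + r2^2 - 2*r1*r2*cos(t2-t1))
d = sqrt(15^2 + 8^2 - 2*15*8*cos(285-105)) = 23

23


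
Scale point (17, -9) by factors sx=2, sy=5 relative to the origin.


Scaling: (x*sx, y*sy) = (17*2, -9*5) = (34, -45)

(34, -45)


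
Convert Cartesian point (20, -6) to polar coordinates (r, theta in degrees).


r = sqrt(20^2 + (-6)^2) = 20.8806
theta = atan2(-6, 20) = 343.3008 degrees

r = 20.8806, theta = 343.3008 degrees


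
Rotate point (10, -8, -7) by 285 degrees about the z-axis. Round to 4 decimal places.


x' = 10*cos(285) - -8*sin(285) = -5.1392
y' = 10*sin(285) + -8*cos(285) = -11.7298
z' = -7

(-5.1392, -11.7298, -7)


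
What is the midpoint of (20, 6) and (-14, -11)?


Midpoint = ((20+-14)/2, (6+-11)/2) = (3, -2.5)

(3, -2.5)


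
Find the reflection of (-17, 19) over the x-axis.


Reflection across x-axis: (x, y) -> (x, -y)
(-17, 19) -> (-17, -19)

(-17, -19)


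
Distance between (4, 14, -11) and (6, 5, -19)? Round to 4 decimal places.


d = sqrt((6-4)^2 + (5-14)^2 + (-19--11)^2) = 12.2066

12.2066


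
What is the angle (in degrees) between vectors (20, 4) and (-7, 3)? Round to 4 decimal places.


dot = 20*-7 + 4*3 = -128
|u| = 20.3961, |v| = 7.6158
cos(angle) = -0.824
angle = 145.4915 degrees

145.4915 degrees


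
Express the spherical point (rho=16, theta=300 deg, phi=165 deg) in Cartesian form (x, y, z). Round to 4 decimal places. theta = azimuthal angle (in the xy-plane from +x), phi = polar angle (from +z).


x = 16 * sin(165) * cos(300) = 2.0706
y = 16 * sin(165) * sin(300) = -3.5863
z = 16 * cos(165) = -15.4548

(2.0706, -3.5863, -15.4548)


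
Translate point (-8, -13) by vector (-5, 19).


Translation: (x+dx, y+dy) = (-8+-5, -13+19) = (-13, 6)

(-13, 6)


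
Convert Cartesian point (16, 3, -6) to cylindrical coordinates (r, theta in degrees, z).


r = sqrt(16^2 + 3^2) = 16.2788
theta = atan2(3, 16) = 10.6197 deg
z = -6

r = 16.2788, theta = 10.6197 deg, z = -6


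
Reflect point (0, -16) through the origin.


Reflection through origin: (x, y) -> (-x, -y)
(0, -16) -> (0, 16)

(0, 16)


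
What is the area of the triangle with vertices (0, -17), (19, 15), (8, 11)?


Area = |x1(y2-y3) + x2(y3-y1) + x3(y1-y2)| / 2
= |0*(15-11) + 19*(11--17) + 8*(-17-15)| / 2
= 138

138


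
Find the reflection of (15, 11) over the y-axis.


Reflection across y-axis: (x, y) -> (-x, y)
(15, 11) -> (-15, 11)

(-15, 11)


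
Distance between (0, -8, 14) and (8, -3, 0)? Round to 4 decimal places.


d = sqrt((8-0)^2 + (-3--8)^2 + (0-14)^2) = 16.8819

16.8819


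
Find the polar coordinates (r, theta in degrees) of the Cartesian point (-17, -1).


r = sqrt((-17)^2 + (-1)^2) = 17.0294
theta = atan2(-1, -17) = 183.3665 degrees

r = 17.0294, theta = 183.3665 degrees


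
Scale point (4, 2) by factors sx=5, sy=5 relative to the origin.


Scaling: (x*sx, y*sy) = (4*5, 2*5) = (20, 10)

(20, 10)


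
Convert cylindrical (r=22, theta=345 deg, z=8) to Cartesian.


x = 22 * cos(345) = 21.2504
y = 22 * sin(345) = -5.694
z = 8

(21.2504, -5.694, 8)


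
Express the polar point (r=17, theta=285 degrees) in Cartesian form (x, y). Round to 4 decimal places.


x = 17 * cos(285) = 4.3999
y = 17 * sin(285) = -16.4207

(4.3999, -16.4207)


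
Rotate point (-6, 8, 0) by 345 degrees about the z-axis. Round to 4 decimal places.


x' = -6*cos(345) - 8*sin(345) = -3.725
y' = -6*sin(345) + 8*cos(345) = 9.2803
z' = 0

(-3.725, 9.2803, 0)


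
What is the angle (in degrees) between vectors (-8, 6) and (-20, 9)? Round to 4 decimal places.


dot = -8*-20 + 6*9 = 214
|u| = 10, |v| = 21.9317
cos(angle) = 0.9758
angle = 12.6422 degrees

12.6422 degrees


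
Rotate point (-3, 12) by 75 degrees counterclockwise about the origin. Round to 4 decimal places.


x' = -3*cos(75) - 12*sin(75) = -12.3676
y' = -3*sin(75) + 12*cos(75) = 0.2081

(-12.3676, 0.2081)


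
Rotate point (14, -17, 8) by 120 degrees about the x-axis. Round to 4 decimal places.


x' = 14
y' = -17*cos(120) - 8*sin(120) = 1.5718
z' = -17*sin(120) + 8*cos(120) = -18.7224

(14, 1.5718, -18.7224)


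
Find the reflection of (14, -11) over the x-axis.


Reflection across x-axis: (x, y) -> (x, -y)
(14, -11) -> (14, 11)

(14, 11)


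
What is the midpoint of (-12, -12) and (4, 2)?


Midpoint = ((-12+4)/2, (-12+2)/2) = (-4, -5)

(-4, -5)


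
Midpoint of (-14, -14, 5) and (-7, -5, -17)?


Midpoint = ((-14+-7)/2, (-14+-5)/2, (5+-17)/2) = (-10.5, -9.5, -6)

(-10.5, -9.5, -6)


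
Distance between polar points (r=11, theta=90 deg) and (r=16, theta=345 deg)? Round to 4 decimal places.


d = sqrt(r1^2 + r2^2 - 2*r1*r2*cos(t2-t1))
d = sqrt(11^2 + 16^2 - 2*11*16*cos(345-90)) = 21.6357

21.6357


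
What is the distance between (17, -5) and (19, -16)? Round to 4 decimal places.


d = sqrt((19-17)^2 + (-16--5)^2) = 11.1803

11.1803


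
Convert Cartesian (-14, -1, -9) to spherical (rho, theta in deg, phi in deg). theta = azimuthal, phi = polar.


rho = sqrt((-14)^2 + (-1)^2 + (-9)^2) = 16.6733
theta = atan2(-1, -14) = 184.0856 deg
phi = acos(-9/16.6733) = 122.6689 deg

rho = 16.6733, theta = 184.0856 deg, phi = 122.6689 deg


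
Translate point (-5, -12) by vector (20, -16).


Translation: (x+dx, y+dy) = (-5+20, -12+-16) = (15, -28)

(15, -28)


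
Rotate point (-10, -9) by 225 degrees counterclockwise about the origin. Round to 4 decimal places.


x' = -10*cos(225) - -9*sin(225) = 0.7071
y' = -10*sin(225) + -9*cos(225) = 13.435

(0.7071, 13.435)


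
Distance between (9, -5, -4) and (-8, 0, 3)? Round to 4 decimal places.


d = sqrt((-8-9)^2 + (0--5)^2 + (3--4)^2) = 19.0526

19.0526


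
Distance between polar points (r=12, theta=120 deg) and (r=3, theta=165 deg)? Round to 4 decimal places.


d = sqrt(r1^2 + r2^2 - 2*r1*r2*cos(t2-t1))
d = sqrt(12^2 + 3^2 - 2*12*3*cos(165-120)) = 10.1039

10.1039


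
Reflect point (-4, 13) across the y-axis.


Reflection across y-axis: (x, y) -> (-x, y)
(-4, 13) -> (4, 13)

(4, 13)


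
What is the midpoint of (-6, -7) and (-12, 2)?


Midpoint = ((-6+-12)/2, (-7+2)/2) = (-9, -2.5)

(-9, -2.5)


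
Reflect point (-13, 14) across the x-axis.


Reflection across x-axis: (x, y) -> (x, -y)
(-13, 14) -> (-13, -14)

(-13, -14)


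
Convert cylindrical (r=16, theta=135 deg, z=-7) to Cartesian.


x = 16 * cos(135) = -11.3137
y = 16 * sin(135) = 11.3137
z = -7

(-11.3137, 11.3137, -7)


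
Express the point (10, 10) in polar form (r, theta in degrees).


r = sqrt(10^2 + 10^2) = 14.1421
theta = atan2(10, 10) = 45 degrees

r = 14.1421, theta = 45 degrees


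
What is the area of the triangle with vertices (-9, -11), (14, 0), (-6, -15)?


Area = |x1(y2-y3) + x2(y3-y1) + x3(y1-y2)| / 2
= |-9*(0--15) + 14*(-15--11) + -6*(-11-0)| / 2
= 62.5

62.5


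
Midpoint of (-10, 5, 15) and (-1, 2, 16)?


Midpoint = ((-10+-1)/2, (5+2)/2, (15+16)/2) = (-5.5, 3.5, 15.5)

(-5.5, 3.5, 15.5)


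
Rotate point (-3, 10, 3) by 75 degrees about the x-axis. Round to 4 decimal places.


x' = -3
y' = 10*cos(75) - 3*sin(75) = -0.3096
z' = 10*sin(75) + 3*cos(75) = 10.4357

(-3, -0.3096, 10.4357)


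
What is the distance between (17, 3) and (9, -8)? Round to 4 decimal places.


d = sqrt((9-17)^2 + (-8-3)^2) = 13.6015

13.6015


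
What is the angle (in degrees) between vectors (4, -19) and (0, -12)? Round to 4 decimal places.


dot = 4*0 + -19*-12 = 228
|u| = 19.4165, |v| = 12
cos(angle) = 0.9785
angle = 11.8887 degrees

11.8887 degrees


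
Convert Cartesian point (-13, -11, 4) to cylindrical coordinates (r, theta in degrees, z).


r = sqrt((-13)^2 + (-11)^2) = 17.0294
theta = atan2(-11, -13) = 220.2364 deg
z = 4

r = 17.0294, theta = 220.2364 deg, z = 4


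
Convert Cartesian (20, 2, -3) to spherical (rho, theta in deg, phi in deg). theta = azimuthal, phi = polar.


rho = sqrt(20^2 + 2^2 + (-3)^2) = 20.3224
theta = atan2(2, 20) = 5.7106 deg
phi = acos(-3/20.3224) = 98.489 deg

rho = 20.3224, theta = 5.7106 deg, phi = 98.489 deg


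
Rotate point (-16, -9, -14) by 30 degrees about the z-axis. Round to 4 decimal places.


x' = -16*cos(30) - -9*sin(30) = -9.3564
y' = -16*sin(30) + -9*cos(30) = -15.7942
z' = -14

(-9.3564, -15.7942, -14)


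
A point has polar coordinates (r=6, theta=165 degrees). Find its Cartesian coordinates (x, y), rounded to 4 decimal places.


x = 6 * cos(165) = -5.7956
y = 6 * sin(165) = 1.5529

(-5.7956, 1.5529)


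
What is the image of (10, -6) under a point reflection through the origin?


Reflection through origin: (x, y) -> (-x, -y)
(10, -6) -> (-10, 6)

(-10, 6)


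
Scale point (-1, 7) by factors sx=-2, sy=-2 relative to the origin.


Scaling: (x*sx, y*sy) = (-1*-2, 7*-2) = (2, -14)

(2, -14)


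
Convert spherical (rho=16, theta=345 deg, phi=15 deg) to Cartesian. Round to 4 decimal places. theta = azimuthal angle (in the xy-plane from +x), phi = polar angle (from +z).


x = 16 * sin(15) * cos(345) = 4
y = 16 * sin(15) * sin(345) = -1.0718
z = 16 * cos(15) = 15.4548

(4, -1.0718, 15.4548)


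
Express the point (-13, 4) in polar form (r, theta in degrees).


r = sqrt((-13)^2 + 4^2) = 13.6015
theta = atan2(4, -13) = 162.8973 degrees

r = 13.6015, theta = 162.8973 degrees


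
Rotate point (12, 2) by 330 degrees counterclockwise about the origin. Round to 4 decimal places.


x' = 12*cos(330) - 2*sin(330) = 11.3923
y' = 12*sin(330) + 2*cos(330) = -4.2679

(11.3923, -4.2679)


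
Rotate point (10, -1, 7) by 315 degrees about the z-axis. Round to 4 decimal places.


x' = 10*cos(315) - -1*sin(315) = 6.364
y' = 10*sin(315) + -1*cos(315) = -7.7782
z' = 7

(6.364, -7.7782, 7)


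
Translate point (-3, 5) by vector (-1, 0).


Translation: (x+dx, y+dy) = (-3+-1, 5+0) = (-4, 5)

(-4, 5)


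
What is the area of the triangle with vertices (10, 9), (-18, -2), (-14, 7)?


Area = |x1(y2-y3) + x2(y3-y1) + x3(y1-y2)| / 2
= |10*(-2-7) + -18*(7-9) + -14*(9--2)| / 2
= 104

104


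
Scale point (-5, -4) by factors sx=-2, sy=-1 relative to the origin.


Scaling: (x*sx, y*sy) = (-5*-2, -4*-1) = (10, 4)

(10, 4)


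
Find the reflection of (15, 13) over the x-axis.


Reflection across x-axis: (x, y) -> (x, -y)
(15, 13) -> (15, -13)

(15, -13)


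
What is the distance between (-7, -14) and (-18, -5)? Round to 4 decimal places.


d = sqrt((-18--7)^2 + (-5--14)^2) = 14.2127

14.2127


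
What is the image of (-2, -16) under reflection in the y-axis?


Reflection across y-axis: (x, y) -> (-x, y)
(-2, -16) -> (2, -16)

(2, -16)


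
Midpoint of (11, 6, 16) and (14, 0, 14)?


Midpoint = ((11+14)/2, (6+0)/2, (16+14)/2) = (12.5, 3, 15)

(12.5, 3, 15)


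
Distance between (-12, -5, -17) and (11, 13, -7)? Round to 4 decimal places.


d = sqrt((11--12)^2 + (13--5)^2 + (-7--17)^2) = 30.8707

30.8707


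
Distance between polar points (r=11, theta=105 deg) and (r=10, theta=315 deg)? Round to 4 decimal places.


d = sqrt(r1^2 + r2^2 - 2*r1*r2*cos(t2-t1))
d = sqrt(11^2 + 10^2 - 2*11*10*cos(315-105)) = 20.2861

20.2861


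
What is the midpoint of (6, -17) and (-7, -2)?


Midpoint = ((6+-7)/2, (-17+-2)/2) = (-0.5, -9.5)

(-0.5, -9.5)


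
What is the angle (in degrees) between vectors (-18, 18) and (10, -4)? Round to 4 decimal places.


dot = -18*10 + 18*-4 = -252
|u| = 25.4558, |v| = 10.7703
cos(angle) = -0.9191
angle = 156.8014 degrees

156.8014 degrees


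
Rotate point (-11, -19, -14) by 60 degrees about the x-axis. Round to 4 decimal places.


x' = -11
y' = -19*cos(60) - -14*sin(60) = 2.6244
z' = -19*sin(60) + -14*cos(60) = -23.4545

(-11, 2.6244, -23.4545)


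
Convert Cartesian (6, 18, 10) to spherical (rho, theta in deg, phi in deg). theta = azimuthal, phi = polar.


rho = sqrt(6^2 + 18^2 + 10^2) = 21.4476
theta = atan2(18, 6) = 71.5651 deg
phi = acos(10/21.4476) = 62.2087 deg

rho = 21.4476, theta = 71.5651 deg, phi = 62.2087 deg


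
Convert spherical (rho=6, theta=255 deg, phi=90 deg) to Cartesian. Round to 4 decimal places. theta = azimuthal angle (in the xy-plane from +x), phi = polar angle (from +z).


x = 6 * sin(90) * cos(255) = -1.5529
y = 6 * sin(90) * sin(255) = -5.7956
z = 6 * cos(90) = 0

(-1.5529, -5.7956, 0)


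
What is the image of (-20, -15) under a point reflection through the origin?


Reflection through origin: (x, y) -> (-x, -y)
(-20, -15) -> (20, 15)

(20, 15)


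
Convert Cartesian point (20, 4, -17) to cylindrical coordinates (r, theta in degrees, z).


r = sqrt(20^2 + 4^2) = 20.3961
theta = atan2(4, 20) = 11.3099 deg
z = -17

r = 20.3961, theta = 11.3099 deg, z = -17


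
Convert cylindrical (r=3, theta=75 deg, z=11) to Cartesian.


x = 3 * cos(75) = 0.7765
y = 3 * sin(75) = 2.8978
z = 11

(0.7765, 2.8978, 11)


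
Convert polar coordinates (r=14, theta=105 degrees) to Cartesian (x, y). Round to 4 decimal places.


x = 14 * cos(105) = -3.6235
y = 14 * sin(105) = 13.523

(-3.6235, 13.523)


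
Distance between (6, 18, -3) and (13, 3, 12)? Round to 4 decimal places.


d = sqrt((13-6)^2 + (3-18)^2 + (12--3)^2) = 22.3383

22.3383


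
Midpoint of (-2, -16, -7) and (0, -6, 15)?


Midpoint = ((-2+0)/2, (-16+-6)/2, (-7+15)/2) = (-1, -11, 4)

(-1, -11, 4)


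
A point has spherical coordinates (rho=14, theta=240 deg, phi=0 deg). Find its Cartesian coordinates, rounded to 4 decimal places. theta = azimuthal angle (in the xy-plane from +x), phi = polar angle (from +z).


x = 14 * sin(0) * cos(240) = 0
y = 14 * sin(0) * sin(240) = 0
z = 14 * cos(0) = 14

(0, 0, 14)


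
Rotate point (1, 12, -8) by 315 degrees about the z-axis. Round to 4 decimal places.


x' = 1*cos(315) - 12*sin(315) = 9.1924
y' = 1*sin(315) + 12*cos(315) = 7.7782
z' = -8

(9.1924, 7.7782, -8)


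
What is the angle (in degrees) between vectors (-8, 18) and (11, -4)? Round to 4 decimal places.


dot = -8*11 + 18*-4 = -160
|u| = 19.6977, |v| = 11.7047
cos(angle) = -0.694
angle = 133.9456 degrees

133.9456 degrees


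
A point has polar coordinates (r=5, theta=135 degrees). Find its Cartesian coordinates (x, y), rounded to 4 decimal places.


x = 5 * cos(135) = -3.5355
y = 5 * sin(135) = 3.5355

(-3.5355, 3.5355)


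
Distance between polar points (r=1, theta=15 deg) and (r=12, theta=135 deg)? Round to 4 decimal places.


d = sqrt(r1^2 + r2^2 - 2*r1*r2*cos(t2-t1))
d = sqrt(1^2 + 12^2 - 2*1*12*cos(135-15)) = 12.53

12.53


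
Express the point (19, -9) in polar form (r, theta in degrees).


r = sqrt(19^2 + (-9)^2) = 21.0238
theta = atan2(-9, 19) = 334.6538 degrees

r = 21.0238, theta = 334.6538 degrees


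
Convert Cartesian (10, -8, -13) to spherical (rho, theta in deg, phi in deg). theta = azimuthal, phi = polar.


rho = sqrt(10^2 + (-8)^2 + (-13)^2) = 18.2483
theta = atan2(-8, 10) = 321.3402 deg
phi = acos(-13/18.2483) = 135.4302 deg

rho = 18.2483, theta = 321.3402 deg, phi = 135.4302 deg


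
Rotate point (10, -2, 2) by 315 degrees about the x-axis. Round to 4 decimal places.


x' = 10
y' = -2*cos(315) - 2*sin(315) = 0
z' = -2*sin(315) + 2*cos(315) = 2.8284

(10, 0, 2.8284)


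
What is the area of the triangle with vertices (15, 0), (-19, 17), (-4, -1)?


Area = |x1(y2-y3) + x2(y3-y1) + x3(y1-y2)| / 2
= |15*(17--1) + -19*(-1-0) + -4*(0-17)| / 2
= 178.5

178.5


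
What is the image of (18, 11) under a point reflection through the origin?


Reflection through origin: (x, y) -> (-x, -y)
(18, 11) -> (-18, -11)

(-18, -11)


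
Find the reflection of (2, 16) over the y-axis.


Reflection across y-axis: (x, y) -> (-x, y)
(2, 16) -> (-2, 16)

(-2, 16)


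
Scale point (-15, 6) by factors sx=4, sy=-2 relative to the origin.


Scaling: (x*sx, y*sy) = (-15*4, 6*-2) = (-60, -12)

(-60, -12)


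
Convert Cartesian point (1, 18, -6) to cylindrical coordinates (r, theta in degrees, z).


r = sqrt(1^2 + 18^2) = 18.0278
theta = atan2(18, 1) = 86.8202 deg
z = -6

r = 18.0278, theta = 86.8202 deg, z = -6


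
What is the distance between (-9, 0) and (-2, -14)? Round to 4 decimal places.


d = sqrt((-2--9)^2 + (-14-0)^2) = 15.6525

15.6525


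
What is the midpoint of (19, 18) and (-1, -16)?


Midpoint = ((19+-1)/2, (18+-16)/2) = (9, 1)

(9, 1)


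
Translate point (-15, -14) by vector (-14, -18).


Translation: (x+dx, y+dy) = (-15+-14, -14+-18) = (-29, -32)

(-29, -32)


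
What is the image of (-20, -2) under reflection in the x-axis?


Reflection across x-axis: (x, y) -> (x, -y)
(-20, -2) -> (-20, 2)

(-20, 2)


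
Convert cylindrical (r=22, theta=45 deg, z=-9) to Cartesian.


x = 22 * cos(45) = 15.5563
y = 22 * sin(45) = 15.5563
z = -9

(15.5563, 15.5563, -9)


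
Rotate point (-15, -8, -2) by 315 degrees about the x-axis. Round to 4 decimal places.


x' = -15
y' = -8*cos(315) - -2*sin(315) = -7.0711
z' = -8*sin(315) + -2*cos(315) = 4.2426

(-15, -7.0711, 4.2426)


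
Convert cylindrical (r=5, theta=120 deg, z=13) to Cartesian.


x = 5 * cos(120) = -2.5
y = 5 * sin(120) = 4.3301
z = 13

(-2.5, 4.3301, 13)


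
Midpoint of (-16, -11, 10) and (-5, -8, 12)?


Midpoint = ((-16+-5)/2, (-11+-8)/2, (10+12)/2) = (-10.5, -9.5, 11)

(-10.5, -9.5, 11)


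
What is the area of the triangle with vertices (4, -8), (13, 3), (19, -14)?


Area = |x1(y2-y3) + x2(y3-y1) + x3(y1-y2)| / 2
= |4*(3--14) + 13*(-14--8) + 19*(-8-3)| / 2
= 109.5

109.5


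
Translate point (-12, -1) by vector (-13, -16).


Translation: (x+dx, y+dy) = (-12+-13, -1+-16) = (-25, -17)

(-25, -17)


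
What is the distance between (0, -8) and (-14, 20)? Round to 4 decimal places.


d = sqrt((-14-0)^2 + (20--8)^2) = 31.305

31.305


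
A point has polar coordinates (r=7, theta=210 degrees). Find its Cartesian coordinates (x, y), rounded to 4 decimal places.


x = 7 * cos(210) = -6.0622
y = 7 * sin(210) = -3.5

(-6.0622, -3.5)


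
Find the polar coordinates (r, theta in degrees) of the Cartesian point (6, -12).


r = sqrt(6^2 + (-12)^2) = 13.4164
theta = atan2(-12, 6) = 296.5651 degrees

r = 13.4164, theta = 296.5651 degrees


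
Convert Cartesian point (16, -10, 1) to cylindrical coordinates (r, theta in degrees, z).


r = sqrt(16^2 + (-10)^2) = 18.868
theta = atan2(-10, 16) = 327.9946 deg
z = 1

r = 18.868, theta = 327.9946 deg, z = 1


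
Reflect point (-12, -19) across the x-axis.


Reflection across x-axis: (x, y) -> (x, -y)
(-12, -19) -> (-12, 19)

(-12, 19)


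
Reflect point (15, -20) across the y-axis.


Reflection across y-axis: (x, y) -> (-x, y)
(15, -20) -> (-15, -20)

(-15, -20)


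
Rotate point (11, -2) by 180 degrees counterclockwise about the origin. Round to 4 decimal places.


x' = 11*cos(180) - -2*sin(180) = -11
y' = 11*sin(180) + -2*cos(180) = 2

(-11, 2)


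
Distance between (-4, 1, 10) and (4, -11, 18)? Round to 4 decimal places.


d = sqrt((4--4)^2 + (-11-1)^2 + (18-10)^2) = 16.4924

16.4924


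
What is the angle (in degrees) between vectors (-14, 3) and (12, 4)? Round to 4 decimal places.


dot = -14*12 + 3*4 = -156
|u| = 14.3178, |v| = 12.6491
cos(angle) = -0.8614
angle = 149.4703 degrees

149.4703 degrees


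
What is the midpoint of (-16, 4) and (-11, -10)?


Midpoint = ((-16+-11)/2, (4+-10)/2) = (-13.5, -3)

(-13.5, -3)


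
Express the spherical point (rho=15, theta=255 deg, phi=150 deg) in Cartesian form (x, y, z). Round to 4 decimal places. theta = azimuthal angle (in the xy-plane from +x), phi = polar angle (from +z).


x = 15 * sin(150) * cos(255) = -1.9411
y = 15 * sin(150) * sin(255) = -7.2444
z = 15 * cos(150) = -12.9904

(-1.9411, -7.2444, -12.9904)


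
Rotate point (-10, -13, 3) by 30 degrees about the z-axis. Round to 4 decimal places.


x' = -10*cos(30) - -13*sin(30) = -2.1603
y' = -10*sin(30) + -13*cos(30) = -16.2583
z' = 3

(-2.1603, -16.2583, 3)


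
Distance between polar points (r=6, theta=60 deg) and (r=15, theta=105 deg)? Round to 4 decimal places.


d = sqrt(r1^2 + r2^2 - 2*r1*r2*cos(t2-t1))
d = sqrt(6^2 + 15^2 - 2*6*15*cos(105-60)) = 11.5638

11.5638


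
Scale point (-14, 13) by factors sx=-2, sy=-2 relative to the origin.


Scaling: (x*sx, y*sy) = (-14*-2, 13*-2) = (28, -26)

(28, -26)


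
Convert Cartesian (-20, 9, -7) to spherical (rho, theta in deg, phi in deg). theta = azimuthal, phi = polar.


rho = sqrt((-20)^2 + 9^2 + (-7)^2) = 23.0217
theta = atan2(9, -20) = 155.7723 deg
phi = acos(-7/23.0217) = 107.7017 deg

rho = 23.0217, theta = 155.7723 deg, phi = 107.7017 deg


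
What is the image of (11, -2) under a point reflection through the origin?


Reflection through origin: (x, y) -> (-x, -y)
(11, -2) -> (-11, 2)

(-11, 2)


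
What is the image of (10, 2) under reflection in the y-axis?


Reflection across y-axis: (x, y) -> (-x, y)
(10, 2) -> (-10, 2)

(-10, 2)


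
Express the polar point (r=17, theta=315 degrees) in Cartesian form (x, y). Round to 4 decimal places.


x = 17 * cos(315) = 12.0208
y = 17 * sin(315) = -12.0208

(12.0208, -12.0208)


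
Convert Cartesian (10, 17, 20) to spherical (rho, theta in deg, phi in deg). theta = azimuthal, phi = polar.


rho = sqrt(10^2 + 17^2 + 20^2) = 28.0891
theta = atan2(17, 10) = 59.5345 deg
phi = acos(20/28.0891) = 44.6006 deg

rho = 28.0891, theta = 59.5345 deg, phi = 44.6006 deg


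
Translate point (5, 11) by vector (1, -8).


Translation: (x+dx, y+dy) = (5+1, 11+-8) = (6, 3)

(6, 3)


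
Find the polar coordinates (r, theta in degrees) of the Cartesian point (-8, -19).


r = sqrt((-8)^2 + (-19)^2) = 20.6155
theta = atan2(-19, -8) = 247.1663 degrees

r = 20.6155, theta = 247.1663 degrees


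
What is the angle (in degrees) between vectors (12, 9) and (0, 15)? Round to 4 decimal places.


dot = 12*0 + 9*15 = 135
|u| = 15, |v| = 15
cos(angle) = 0.6
angle = 53.1301 degrees

53.1301 degrees


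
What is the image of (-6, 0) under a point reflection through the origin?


Reflection through origin: (x, y) -> (-x, -y)
(-6, 0) -> (6, 0)

(6, 0)


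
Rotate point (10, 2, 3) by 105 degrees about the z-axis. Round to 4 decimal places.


x' = 10*cos(105) - 2*sin(105) = -4.52
y' = 10*sin(105) + 2*cos(105) = 9.1416
z' = 3

(-4.52, 9.1416, 3)


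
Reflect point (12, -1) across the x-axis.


Reflection across x-axis: (x, y) -> (x, -y)
(12, -1) -> (12, 1)

(12, 1)


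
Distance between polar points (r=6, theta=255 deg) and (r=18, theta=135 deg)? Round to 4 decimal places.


d = sqrt(r1^2 + r2^2 - 2*r1*r2*cos(t2-t1))
d = sqrt(6^2 + 18^2 - 2*6*18*cos(135-255)) = 21.6333

21.6333


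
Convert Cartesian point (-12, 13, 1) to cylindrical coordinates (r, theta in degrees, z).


r = sqrt((-12)^2 + 13^2) = 17.6918
theta = atan2(13, -12) = 132.7094 deg
z = 1

r = 17.6918, theta = 132.7094 deg, z = 1


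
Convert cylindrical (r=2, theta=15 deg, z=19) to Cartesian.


x = 2 * cos(15) = 1.9319
y = 2 * sin(15) = 0.5176
z = 19

(1.9319, 0.5176, 19)


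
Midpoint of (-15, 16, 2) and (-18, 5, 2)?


Midpoint = ((-15+-18)/2, (16+5)/2, (2+2)/2) = (-16.5, 10.5, 2)

(-16.5, 10.5, 2)


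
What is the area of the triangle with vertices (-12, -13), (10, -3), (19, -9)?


Area = |x1(y2-y3) + x2(y3-y1) + x3(y1-y2)| / 2
= |-12*(-3--9) + 10*(-9--13) + 19*(-13--3)| / 2
= 111

111
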